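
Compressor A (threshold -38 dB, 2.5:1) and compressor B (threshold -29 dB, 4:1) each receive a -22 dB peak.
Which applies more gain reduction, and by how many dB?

A: 16 dB over, compressed to 6.4 dB over, so 9.6 dB of GR.
B: 7 dB over, compressed to 1.75 dB over, so 5.25 dB of GR.
A applies 4.35 dB more gain reduction.

A, by 4.35 dB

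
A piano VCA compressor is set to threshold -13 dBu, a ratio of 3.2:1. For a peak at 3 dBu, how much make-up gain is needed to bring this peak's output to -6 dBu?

Overshoot 16 dB → 16/3.2 = 5 dB after compression, so the compressed level is -13 + 5 = -8 dBu.
Make-up = target − compressed = -6 − (-8) = 2 dB.

2 dB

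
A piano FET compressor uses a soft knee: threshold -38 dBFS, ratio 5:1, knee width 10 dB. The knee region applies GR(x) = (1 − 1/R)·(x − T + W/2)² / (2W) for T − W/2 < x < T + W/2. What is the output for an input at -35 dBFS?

-37.56 dBFS

x − T + W/2 = -35 − (-38) + 5 = 8.
GR = (1 − 1/5) × 8² / 20 = 0.8 × 64 / 20 = 2.56 dB.
Output = -35 − 2.56 = -37.56 dBFS.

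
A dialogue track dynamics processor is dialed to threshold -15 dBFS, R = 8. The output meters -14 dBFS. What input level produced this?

-7 dBFS

Post-compression overshoot = -14 − (-15) = 1 dB.
Input overshoot = R × output overshoot = 8 dB → input = -15 + 8 = -7 dBFS.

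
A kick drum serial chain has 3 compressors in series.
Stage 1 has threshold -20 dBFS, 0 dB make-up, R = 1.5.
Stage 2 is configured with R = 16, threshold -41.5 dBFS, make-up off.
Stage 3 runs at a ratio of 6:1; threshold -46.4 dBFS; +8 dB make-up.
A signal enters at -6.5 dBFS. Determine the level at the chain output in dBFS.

-37.265625 dBFS

Stage 1: -6.5 dBFS is 13.5 dB over -20 dBFS; at 1.5:1 that becomes 9 dB over, giving -11 dBFS.
Stage 2: 30.5 dB above -41.5 dBFS, reduced 16:1 to 1.90625 dB above → -39.59375 dBFS.
Stage 3: overshoot 6.80625 dB → 6.80625/6 = 1.134375 dB → -45.265625 dBFS; +8 dB make-up → -37.265625 dBFS.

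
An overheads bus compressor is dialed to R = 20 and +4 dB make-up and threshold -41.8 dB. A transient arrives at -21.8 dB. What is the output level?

-36.8 dB

The input is 20 dB above the -41.8 dB threshold.
At 20:1 the overshoot is divided by 20, leaving 1 dB above threshold.
So the level is -41.8 + 1 = -40.8 dB; make-up adds 4 dB, giving -36.8 dB.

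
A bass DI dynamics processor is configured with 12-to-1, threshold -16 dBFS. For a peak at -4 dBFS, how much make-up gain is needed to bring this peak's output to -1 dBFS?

Overshoot 12 dB → 12/12 = 1 dB after compression, so the compressed level is -16 + 1 = -15 dBFS.
Make-up = target − compressed = -1 − (-15) = 14 dB.

14 dB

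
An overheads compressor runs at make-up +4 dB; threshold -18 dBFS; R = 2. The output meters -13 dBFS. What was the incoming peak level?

Remove make-up: -13 − 4 = -17 dBFS.
The compressed level sits -17 − (-18) = 1 dB over threshold.
Before 2:1 compression the overshoot was 1 × 2 = 2 dB, so input = -18 + 2 = -16 dBFS.

-16 dBFS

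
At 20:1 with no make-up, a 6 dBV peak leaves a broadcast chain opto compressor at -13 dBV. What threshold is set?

-14 dBV

Input is 20 dB above T (since output overshoot × R = input overshoot: (-13 − T)·20 = 6 − T gives T = -14 dBV).
Check: -14 + (6 − (-14))/20 = -14 + 1 = -13 dBV. ✓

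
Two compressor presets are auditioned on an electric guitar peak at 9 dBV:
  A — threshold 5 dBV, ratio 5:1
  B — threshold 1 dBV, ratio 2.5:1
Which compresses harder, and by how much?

A: 4 dB over, compressed to 0.8 dB over, so 3.2 dB of GR.
B: 8 dB over, compressed to 3.2 dB over, so 4.8 dB of GR.
Difference: 1.6 dB in favour of B.

B, by 1.6 dB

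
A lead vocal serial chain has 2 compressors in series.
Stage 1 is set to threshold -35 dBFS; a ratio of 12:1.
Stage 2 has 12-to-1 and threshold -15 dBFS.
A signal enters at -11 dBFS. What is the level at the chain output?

-33 dBFS

Stage 1: -11 dBFS is 24 dB over -35 dBFS; at 12:1 that becomes 2 dB over, giving -33 dBFS.
Stage 2: below threshold (-33 ≤ -15); passes unchanged; output -33 dBFS.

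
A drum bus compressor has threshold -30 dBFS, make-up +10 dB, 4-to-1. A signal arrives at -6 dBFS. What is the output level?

-14 dBFS

Overshoot: -6 − (-30) = 24 dB.
The 24 dB excess becomes 6 dB after 4:1 reduction.
So the level is -30 + 6 = -24 dBFS; make-up adds 10 dB, giving -14 dBFS.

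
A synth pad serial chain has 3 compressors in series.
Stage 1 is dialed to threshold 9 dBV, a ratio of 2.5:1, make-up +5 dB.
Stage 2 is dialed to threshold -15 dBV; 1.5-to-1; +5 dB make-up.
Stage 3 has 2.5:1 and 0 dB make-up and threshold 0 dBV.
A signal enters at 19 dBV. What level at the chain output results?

Stage 1: 19 dBV is 10 dB over 9 dBV; at 2.5:1 that becomes 4 dB over, giving 13 dBV; +5 dB make-up → 18 dBV.
Stage 2: overshoot 33 dB → 33/1.5 = 22 dB → 7 dBV; +5 dB make-up → 12 dBV.
Stage 3: 12 dB above 0 dBV, reduced 2.5:1 to 4.8 dB above → 4.8 dBV.

4.8 dBV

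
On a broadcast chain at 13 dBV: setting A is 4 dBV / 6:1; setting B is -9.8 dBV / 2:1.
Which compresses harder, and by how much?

B, by 3.9 dB

A: GR = 9 − 9/6 = 7.5 dB.
B: GR = 22.8 − 22.8/2 = 11.4 dB.
B reduces 3.9 dB more.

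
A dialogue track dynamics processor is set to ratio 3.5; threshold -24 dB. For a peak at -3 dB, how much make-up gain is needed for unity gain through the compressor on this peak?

15 dB

Overshoot 21 dB → 21/3.5 = 6 dB after compression, so the compressed level is -24 + 6 = -18 dB.
Make-up = target − compressed = -3 − (-18) = 15 dB.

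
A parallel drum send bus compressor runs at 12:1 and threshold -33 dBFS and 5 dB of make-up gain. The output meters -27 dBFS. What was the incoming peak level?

-21 dBFS

Remove make-up: -27 − 5 = -32 dBFS.
The compressed level sits -32 − (-33) = 1 dB over threshold.
Before 12:1 compression the overshoot was 1 × 12 = 12 dB, so input = -33 + 12 = -21 dBFS.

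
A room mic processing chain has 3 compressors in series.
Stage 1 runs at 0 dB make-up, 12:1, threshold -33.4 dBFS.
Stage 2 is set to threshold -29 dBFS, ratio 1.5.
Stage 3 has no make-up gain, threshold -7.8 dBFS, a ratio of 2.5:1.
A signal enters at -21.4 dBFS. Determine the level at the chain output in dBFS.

-32.4 dBFS

Stage 1: 12 dB above -33.4 dBFS, reduced 12:1 to 1 dB above → -32.4 dBFS.
Stage 2: -32.4 dBFS is at or below the -29 dBFS threshold — no compression; output -32.4 dBFS.
Stage 3: below threshold (-32.4 ≤ -7.8); passes unchanged; output -32.4 dBFS.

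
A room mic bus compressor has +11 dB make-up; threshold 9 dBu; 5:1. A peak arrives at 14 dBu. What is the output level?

14 dBu sits 5 dB over threshold.
At 5:1 the overshoot is divided by 5, leaving 1 dB above threshold.
So the level is 9 + 1 = 10 dBu; make-up adds 11 dB, giving 21 dBu.

21 dBu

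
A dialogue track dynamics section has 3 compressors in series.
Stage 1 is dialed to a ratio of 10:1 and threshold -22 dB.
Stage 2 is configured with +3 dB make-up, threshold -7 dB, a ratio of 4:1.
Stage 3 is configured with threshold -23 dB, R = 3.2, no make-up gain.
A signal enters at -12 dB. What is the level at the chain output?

-21.4375 dB

Stage 1: 10 dB above -22 dB, reduced 10:1 to 1 dB above → -21 dB.
Stage 2: -21 dB is at or below the -7 dB threshold — no compression; make-up brings it to -18 dB.
Stage 3: 5 dB above -23 dB, reduced 3.2:1 to 1.5625 dB above → -21.4375 dB.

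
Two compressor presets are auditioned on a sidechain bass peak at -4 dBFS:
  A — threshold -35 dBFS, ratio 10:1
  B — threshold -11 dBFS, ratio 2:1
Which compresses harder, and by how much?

A: GR = 31 − 31/10 = 27.9 dB.
B: GR = 7 − 7/2 = 3.5 dB.
A applies 24.4 dB more gain reduction.

A, by 24.4 dB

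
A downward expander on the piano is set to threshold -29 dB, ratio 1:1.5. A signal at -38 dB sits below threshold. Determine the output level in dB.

The input is 9 dB below the -29 dB threshold.
A 1:1.5 expander multiplies undershoot by 1.5: 9 × 1.5 = 13.5 dB below threshold.
Output = -29 − 13.5 = -42.5 dB.

-42.5 dB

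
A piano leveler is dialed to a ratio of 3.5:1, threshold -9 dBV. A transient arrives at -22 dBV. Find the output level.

-22 dBV is 13 dB below the -9 dBV threshold, so no gain reduction is applied.
Output = input = -22 dBV.

-22 dBV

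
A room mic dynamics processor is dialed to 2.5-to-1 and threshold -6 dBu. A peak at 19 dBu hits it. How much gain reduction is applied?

15 dB

The signal is 25 dB above threshold.
After 2.5:1 compression the overshoot becomes 25/2.5 = 10 dB.
GR = overshoot in − overshoot out = 25 − 10 = 15 dB.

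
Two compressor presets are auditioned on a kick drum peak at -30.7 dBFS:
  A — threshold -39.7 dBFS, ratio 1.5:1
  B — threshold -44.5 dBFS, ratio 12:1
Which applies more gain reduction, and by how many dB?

B, by 9.65 dB

A: 9 dB over, compressed to 6 dB over, so 3 dB of GR.
B: 13.8 dB over, compressed to 1.15 dB over, so 12.65 dB of GR.
B applies 9.65 dB more gain reduction.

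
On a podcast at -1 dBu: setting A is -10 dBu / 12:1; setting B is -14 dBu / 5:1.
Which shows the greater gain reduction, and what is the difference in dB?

B, by 2.15 dB

A: GR = 9 − 9/12 = 8.25 dB.
B: GR = 13 − 13/5 = 10.4 dB.
B applies 2.15 dB more gain reduction.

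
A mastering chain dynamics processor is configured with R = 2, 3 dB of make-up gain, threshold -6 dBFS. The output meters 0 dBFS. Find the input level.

0 dBFS

Before make-up, the level was 0 − 3 = -3 dBFS.
Post-compression overshoot = -3 − (-6) = 3 dB.
Input overshoot = R × output overshoot = 6 dB → input = -6 + 6 = 0 dBFS.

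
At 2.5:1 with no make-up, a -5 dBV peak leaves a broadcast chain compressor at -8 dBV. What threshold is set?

Let T be the threshold. Output overshoot = (input overshoot)/R, so -8 − T = (-5 − T)/2.5.
2.5·(-8 − T) = -5 − T → 1.5·T = -20 − (-5) = -15.
T = -15/1.5 = -10 dBV.

-10 dBV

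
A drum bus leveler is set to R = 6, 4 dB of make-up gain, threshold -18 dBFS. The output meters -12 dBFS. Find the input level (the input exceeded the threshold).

Stripping the +4 dB make-up gives -16 dBFS at the gain stage.
Post-compression overshoot = -16 − (-18) = 2 dB.
Input overshoot = R × output overshoot = 12 dB → input = -18 + 12 = -6 dBFS.

-6 dBFS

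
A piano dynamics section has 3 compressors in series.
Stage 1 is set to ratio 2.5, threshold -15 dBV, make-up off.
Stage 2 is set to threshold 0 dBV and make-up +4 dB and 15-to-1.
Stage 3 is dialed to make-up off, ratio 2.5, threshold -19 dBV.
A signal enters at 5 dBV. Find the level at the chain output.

-12.6 dBV

Stage 1: overshoot 20 dB → 20/2.5 = 8 dB → -7 dBV.
Stage 2: -7 dBV ≤ 0 dBV, so stage 2 doesn't engage; make-up brings it to -3 dBV.
Stage 3: 16 dB above -19 dBV, reduced 2.5:1 to 6.4 dB above → -12.6 dBV.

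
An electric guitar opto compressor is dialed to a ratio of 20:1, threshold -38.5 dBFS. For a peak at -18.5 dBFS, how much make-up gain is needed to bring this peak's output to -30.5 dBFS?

7 dB

The peak compresses to -38.5 + 20/20 = -37.5 dBFS.
To reach -30.5 dBFS requires -30.5 − (-37.5) = 7 dB of make-up.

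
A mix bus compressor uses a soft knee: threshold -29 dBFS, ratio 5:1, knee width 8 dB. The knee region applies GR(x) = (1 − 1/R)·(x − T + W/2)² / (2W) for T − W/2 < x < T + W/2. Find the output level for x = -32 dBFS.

x − T + W/2 = -32 − (-29) + 4 = 1.
GR = (1 − 1/5) × 1² / 16 = 0.8 × 1 / 16 = 0.05 dB.
Output = -32 − 0.05 = -32.05 dBFS.

-32.05 dBFS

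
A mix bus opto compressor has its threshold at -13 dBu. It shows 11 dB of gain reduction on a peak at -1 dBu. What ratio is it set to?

Input overshoot = -1 − (-13) = 12 dB.
Output overshoot = 12 − 11 = 1 dB.
Ratio = input overshoot / output overshoot = 12 / 1 = 12.

12:1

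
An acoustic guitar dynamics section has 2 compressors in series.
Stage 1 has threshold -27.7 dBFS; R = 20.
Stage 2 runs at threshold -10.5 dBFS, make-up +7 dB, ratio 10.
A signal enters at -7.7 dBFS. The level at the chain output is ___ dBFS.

Stage 1: -7.7 dBFS is 20 dB over -27.7 dBFS; at 20:1 that becomes 1 dB over, giving -26.7 dBFS.
Stage 2: -26.7 dBFS is at or below the -10.5 dBFS threshold — no compression; make-up brings it to -19.7 dBFS.

-19.7 dBFS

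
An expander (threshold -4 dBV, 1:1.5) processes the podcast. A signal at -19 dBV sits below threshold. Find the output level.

-26.5 dBV

The input is 15 dB below the -4 dBV threshold.
A 1:1.5 expander multiplies undershoot by 1.5: 15 × 1.5 = 22.5 dB below threshold.
Output = -4 − 22.5 = -26.5 dBV.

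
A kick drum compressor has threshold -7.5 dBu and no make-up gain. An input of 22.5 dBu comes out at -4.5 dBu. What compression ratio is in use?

Input overshoot = 22.5 − (-7.5) = 30 dB; output overshoot = -4.5 − (-7.5) = 3 dB.
Ratio = 30 / 3 = 10.

10:1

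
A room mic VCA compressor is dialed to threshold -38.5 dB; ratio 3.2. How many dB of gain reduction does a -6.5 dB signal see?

Overshoot = -6.5 − (-38.5) = 32 dB.
At 3.2:1, output sits 32/3.2 = 10 dB above threshold.
Gain reduction = 32 − 10 = 22 dB.

22 dB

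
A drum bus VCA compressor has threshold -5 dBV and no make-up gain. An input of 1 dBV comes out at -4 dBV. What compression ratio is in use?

Input overshoot = 1 − (-5) = 6 dB; output overshoot = -4 − (-5) = 1 dB.
Ratio = 6 / 1 = 6.

6:1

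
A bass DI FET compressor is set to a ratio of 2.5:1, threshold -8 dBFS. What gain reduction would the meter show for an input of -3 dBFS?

Overshoot = -3 − (-8) = 5 dB.
After 2.5:1 compression the overshoot becomes 5/2.5 = 2 dB.
So the signal is attenuated by 5 − 2 = 3 dB.

3 dB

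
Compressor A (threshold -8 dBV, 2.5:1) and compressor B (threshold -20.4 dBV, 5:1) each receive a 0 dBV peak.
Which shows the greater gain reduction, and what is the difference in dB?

B, by 11.52 dB

A: 8 dB over, compressed to 3.2 dB over, so 4.8 dB of GR.
B: 20.4 dB over, compressed to 4.08 dB over, so 16.32 dB of GR.
Difference: 11.52 dB in favour of B.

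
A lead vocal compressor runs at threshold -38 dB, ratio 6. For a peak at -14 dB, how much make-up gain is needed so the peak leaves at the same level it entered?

Without make-up, output = threshold + overshoot/6 = -38 + 4 = -34 dB.
Gap to target: 20 dB.

20 dB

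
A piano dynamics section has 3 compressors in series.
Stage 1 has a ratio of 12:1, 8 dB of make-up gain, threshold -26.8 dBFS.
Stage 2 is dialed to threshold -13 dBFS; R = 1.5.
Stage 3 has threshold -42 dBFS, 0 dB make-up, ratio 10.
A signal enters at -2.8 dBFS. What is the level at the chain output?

-39.48 dBFS

Stage 1: overshoot 24 dB → 24/12 = 2 dB → -24.8 dBFS; +8 dB make-up → -16.8 dBFS.
Stage 2: below threshold (-16.8 ≤ -13); passes unchanged; output -16.8 dBFS.
Stage 3: 25.2 dB above -42 dBFS, reduced 10:1 to 2.52 dB above → -39.48 dBFS.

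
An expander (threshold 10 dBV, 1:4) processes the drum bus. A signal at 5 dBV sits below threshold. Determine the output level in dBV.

Below threshold, a 1:4 expander applies gain = (4−1)×(T − x) of attenuation.
(4−1) × 5 = 15 dB, so output = 5 − 15 = -10 dBV.

-10 dBV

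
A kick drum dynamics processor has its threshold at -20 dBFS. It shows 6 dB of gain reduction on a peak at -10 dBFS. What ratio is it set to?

Input overshoot = -10 − (-20) = 10 dB.
Output overshoot = 10 − 6 = 4 dB.
Ratio = input overshoot / output overshoot = 10 / 4 = 2.5.

2.5:1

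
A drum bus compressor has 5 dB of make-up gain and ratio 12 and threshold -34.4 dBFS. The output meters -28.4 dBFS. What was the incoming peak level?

-22.4 dBFS

Before make-up, the level was -28.4 − 5 = -33.4 dBFS.
That's 1 dB above the -34.4 dBFS threshold.
Undo the ratio: input overshoot = 1 × 12 = 12 dB, giving input = -22.4 dBFS.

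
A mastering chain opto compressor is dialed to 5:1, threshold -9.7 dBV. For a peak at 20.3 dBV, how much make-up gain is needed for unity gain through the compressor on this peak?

Overshoot 30 dB → 30/5 = 6 dB after compression, so the compressed level is -9.7 + 6 = -3.7 dBV.
Make-up = target − compressed = 20.3 − (-3.7) = 24 dB.

24 dB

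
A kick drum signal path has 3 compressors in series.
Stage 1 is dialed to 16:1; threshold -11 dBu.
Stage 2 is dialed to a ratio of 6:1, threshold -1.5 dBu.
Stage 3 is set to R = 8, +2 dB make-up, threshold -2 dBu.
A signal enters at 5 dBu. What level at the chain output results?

Stage 1: 16 dB above -11 dBu, reduced 16:1 to 1 dB above → -10 dBu.
Stage 2: -10 dBu ≤ -1.5 dBu, so stage 2 doesn't engage; output -10 dBu.
Stage 3: -10 dBu ≤ -2 dBu, so stage 3 doesn't engage; make-up brings it to -8 dBu.

-8 dBu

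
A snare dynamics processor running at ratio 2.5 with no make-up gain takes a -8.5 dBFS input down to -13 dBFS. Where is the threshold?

Input is 7.5 dB above T (since output overshoot × R = input overshoot: (-13 − T)·2.5 = -8.5 − T gives T = -16 dBFS).
Check: -16 + (-8.5 − (-16))/2.5 = -16 + 3 = -13 dBFS. ✓

-16 dBFS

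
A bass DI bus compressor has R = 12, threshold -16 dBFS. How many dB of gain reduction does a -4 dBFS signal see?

11 dB

-4 dBFS exceeds the threshold by 12 dB.
At 12:1, output sits 12/12 = 1 dB above threshold.
GR = overshoot in − overshoot out = 12 − 1 = 11 dB.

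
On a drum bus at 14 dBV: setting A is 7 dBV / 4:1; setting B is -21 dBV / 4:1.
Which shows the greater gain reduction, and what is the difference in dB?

B, by 21 dB

A: overshoot 7 dB → output overshoot 1.75 dB → GR 5.25 dB.
B: overshoot 35 dB → output overshoot 8.75 dB → GR 26.25 dB.
B reduces 21 dB more.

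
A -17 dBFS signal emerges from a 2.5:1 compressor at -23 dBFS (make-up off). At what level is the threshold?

-27 dBFS

Gain reduction = -17 − (-23) = 6 dB; output overshoot = GR / (R − 1) = 6 / 1.5 = 4 dB.
Threshold = output − output overshoot = -23 − 4 = -27 dBFS.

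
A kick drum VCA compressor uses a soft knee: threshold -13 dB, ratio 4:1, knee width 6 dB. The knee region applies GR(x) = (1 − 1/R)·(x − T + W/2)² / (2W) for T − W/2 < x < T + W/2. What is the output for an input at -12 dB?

x − T + W/2 = -12 − (-13) + 3 = 4.
GR = (1 − 1/4) × 4² / 12 = 0.75 × 16 / 12 = 1 dB.
Output = -12 − 1 = -13 dB.

-13 dB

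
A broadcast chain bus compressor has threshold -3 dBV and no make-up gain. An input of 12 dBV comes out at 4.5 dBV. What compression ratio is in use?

Input overshoot = 12 − (-3) = 15 dB; output overshoot = 4.5 − (-3) = 7.5 dB.
Ratio = 15 / 7.5 = 2.

2:1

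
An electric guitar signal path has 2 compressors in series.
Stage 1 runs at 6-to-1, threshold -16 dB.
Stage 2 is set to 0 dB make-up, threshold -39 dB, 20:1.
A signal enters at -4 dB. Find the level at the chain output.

-37.75 dB

Stage 1: 12 dB above -16 dB, reduced 6:1 to 2 dB above → -14 dB.
Stage 2: 25 dB above -39 dB, reduced 20:1 to 1.25 dB above → -37.75 dB.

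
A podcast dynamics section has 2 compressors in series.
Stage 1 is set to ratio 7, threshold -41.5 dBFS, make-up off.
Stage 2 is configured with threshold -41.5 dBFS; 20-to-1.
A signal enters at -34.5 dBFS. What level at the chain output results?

Stage 1: 7 dB above -41.5 dBFS, reduced 7:1 to 1 dB above → -40.5 dBFS.
Stage 2: -40.5 dBFS is 1 dB over -41.5 dBFS; at 20:1 that becomes 0.05 dB over, giving -41.45 dBFS.

-41.45 dBFS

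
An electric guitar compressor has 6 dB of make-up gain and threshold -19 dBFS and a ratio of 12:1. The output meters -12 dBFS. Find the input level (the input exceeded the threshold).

Stripping the +6 dB make-up gives -18 dBFS at the gain stage.
The compressed level sits -18 − (-19) = 1 dB over threshold.
Undo the ratio: input overshoot = 1 × 12 = 12 dB, giving input = -7 dBFS.

-7 dBFS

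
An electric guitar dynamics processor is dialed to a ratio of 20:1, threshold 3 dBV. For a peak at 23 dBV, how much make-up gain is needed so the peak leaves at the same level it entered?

Without make-up, output = threshold + overshoot/20 = 3 + 1 = 4 dBV.
Gap to target: 19 dB.

19 dB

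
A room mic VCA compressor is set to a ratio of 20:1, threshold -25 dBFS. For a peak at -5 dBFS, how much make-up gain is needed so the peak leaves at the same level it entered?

Overshoot 20 dB → 20/20 = 1 dB after compression, so the compressed level is -25 + 1 = -24 dBFS.
Make-up = target − compressed = -5 − (-24) = 19 dB.

19 dB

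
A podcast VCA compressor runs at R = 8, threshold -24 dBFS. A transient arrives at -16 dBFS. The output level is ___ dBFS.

The input is 8 dB above the -24 dBFS threshold.
8:1 compression reduces that to 8/8 = 1 dB over.
So the level is -24 + 1 = -23 dBFS.

-23 dBFS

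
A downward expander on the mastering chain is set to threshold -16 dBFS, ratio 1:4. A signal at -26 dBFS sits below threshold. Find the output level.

Below threshold, a 1:4 expander applies gain = (4−1)×(T − x) of attenuation.
(4−1) × 10 = 30 dB, so output = -26 − 30 = -56 dBFS.

-56 dBFS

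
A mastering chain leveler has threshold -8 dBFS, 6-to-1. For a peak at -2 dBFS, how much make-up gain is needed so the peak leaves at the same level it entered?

5 dB

Overshoot 6 dB → 6/6 = 1 dB after compression, so the compressed level is -8 + 1 = -7 dBFS.
Make-up = target − compressed = -2 − (-7) = 5 dB.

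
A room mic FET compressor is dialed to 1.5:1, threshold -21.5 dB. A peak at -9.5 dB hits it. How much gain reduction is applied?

4 dB

The signal is 12 dB above threshold.
After 1.5:1 compression the overshoot becomes 12/1.5 = 8 dB.
GR = overshoot in − overshoot out = 12 − 8 = 4 dB.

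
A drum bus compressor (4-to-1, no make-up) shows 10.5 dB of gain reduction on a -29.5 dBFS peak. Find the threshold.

Gain reduction = -29.5 − (-40) = 10.5 dB; output overshoot = GR / (R − 1) = 10.5 / 3 = 3.5 dB.
Threshold = output − output overshoot = -40 − 3.5 = -43.5 dBFS.

-43.5 dBFS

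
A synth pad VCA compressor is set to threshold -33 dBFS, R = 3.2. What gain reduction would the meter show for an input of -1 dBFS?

22 dB

Overshoot = -1 − (-33) = 32 dB.
After 3.2:1 compression the overshoot becomes 32/3.2 = 10 dB.
So the signal is attenuated by 32 − 10 = 22 dB.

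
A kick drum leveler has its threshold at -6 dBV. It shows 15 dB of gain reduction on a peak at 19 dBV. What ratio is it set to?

Input overshoot = 19 − (-6) = 25 dB.
Output overshoot = 25 − 15 = 10 dB.
Ratio = input overshoot / output overshoot = 25 / 10 = 2.5.

2.5:1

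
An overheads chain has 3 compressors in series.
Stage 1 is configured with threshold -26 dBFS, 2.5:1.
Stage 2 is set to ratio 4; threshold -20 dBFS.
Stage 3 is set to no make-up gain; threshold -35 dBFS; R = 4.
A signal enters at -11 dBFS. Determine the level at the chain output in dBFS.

Stage 1: 15 dB above -26 dBFS, reduced 2.5:1 to 6 dB above → -20 dBFS.
Stage 2: -20 dBFS is at or below the -20 dBFS threshold — no compression; output -20 dBFS.
Stage 3: overshoot 15 dB → 15/4 = 3.75 dB → -31.25 dBFS.

-31.25 dBFS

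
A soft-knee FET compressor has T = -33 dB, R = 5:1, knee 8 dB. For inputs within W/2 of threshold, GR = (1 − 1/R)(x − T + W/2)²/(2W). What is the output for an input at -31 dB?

-32.8 dB

x − T + W/2 = -31 − (-33) + 4 = 6.
GR = (1 − 1/5) × 6² / 16 = 0.8 × 36 / 16 = 1.8 dB.
Output = -31 − 1.8 = -32.8 dB.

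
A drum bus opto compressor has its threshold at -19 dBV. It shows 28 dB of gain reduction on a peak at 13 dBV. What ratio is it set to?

8:1

Input overshoot = 13 − (-19) = 32 dB.
Output overshoot = 32 − 28 = 4 dB.
Ratio = input overshoot / output overshoot = 32 / 4 = 8.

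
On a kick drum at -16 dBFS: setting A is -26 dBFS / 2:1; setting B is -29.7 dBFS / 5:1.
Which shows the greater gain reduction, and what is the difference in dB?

B, by 5.96 dB

A: 10 dB over, compressed to 5 dB over, so 5 dB of GR.
B: 13.7 dB over, compressed to 2.74 dB over, so 10.96 dB of GR.
B applies 5.96 dB more gain reduction.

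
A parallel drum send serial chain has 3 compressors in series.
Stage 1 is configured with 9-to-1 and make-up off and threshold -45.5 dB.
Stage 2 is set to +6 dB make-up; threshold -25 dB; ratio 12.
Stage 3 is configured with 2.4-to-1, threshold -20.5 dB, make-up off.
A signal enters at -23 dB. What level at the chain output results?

-37 dB

Stage 1: overshoot 22.5 dB → 22.5/9 = 2.5 dB → -43 dB.
Stage 2: -43 dB ≤ -25 dB, so stage 2 doesn't engage; make-up brings it to -37 dB.
Stage 3: below threshold (-37 ≤ -20.5); passes unchanged; output -37 dB.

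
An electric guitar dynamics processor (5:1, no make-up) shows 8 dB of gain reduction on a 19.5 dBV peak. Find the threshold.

9.5 dBV

Input is 10 dB above T (since output overshoot × R = input overshoot: (11.5 − T)·5 = 19.5 − T gives T = 9.5 dBV).
Check: 9.5 + (19.5 − 9.5)/5 = 9.5 + 2 = 11.5 dBV. ✓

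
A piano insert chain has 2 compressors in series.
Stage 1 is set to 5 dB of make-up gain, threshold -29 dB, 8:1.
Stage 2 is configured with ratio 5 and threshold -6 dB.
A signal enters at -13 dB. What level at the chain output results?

-22 dB

Stage 1: 16 dB above -29 dB, reduced 8:1 to 2 dB above → -27 dB; +5 dB make-up → -22 dB.
Stage 2: -22 dB ≤ -6 dB, so stage 2 doesn't engage; output -22 dB.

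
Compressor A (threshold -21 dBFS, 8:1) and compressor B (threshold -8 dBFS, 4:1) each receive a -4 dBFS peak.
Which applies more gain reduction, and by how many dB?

A: 17 dB over, compressed to 2.125 dB over, so 14.875 dB of GR.
B: 4 dB over, compressed to 1 dB over, so 3 dB of GR.
A reduces 11.875 dB more.

A, by 11.875 dB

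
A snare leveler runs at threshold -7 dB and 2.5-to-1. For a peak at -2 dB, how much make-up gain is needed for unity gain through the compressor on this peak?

3 dB

Overshoot 5 dB → 5/2.5 = 2 dB after compression, so the compressed level is -7 + 2 = -5 dB.
Make-up = target − compressed = -2 − (-5) = 3 dB.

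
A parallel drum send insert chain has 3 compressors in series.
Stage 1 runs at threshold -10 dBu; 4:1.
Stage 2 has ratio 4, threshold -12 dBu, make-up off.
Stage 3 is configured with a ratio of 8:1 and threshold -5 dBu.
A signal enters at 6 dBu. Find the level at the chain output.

Stage 1: 6 dBu is 16 dB over -10 dBu; at 4:1 that becomes 4 dB over, giving -6 dBu.
Stage 2: overshoot 6 dB → 6/4 = 1.5 dB → -10.5 dBu.
Stage 3: below threshold (-10.5 ≤ -5); passes unchanged; output -10.5 dBu.

-10.5 dBu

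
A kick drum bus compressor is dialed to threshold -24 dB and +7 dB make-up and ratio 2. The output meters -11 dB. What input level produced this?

-12 dB

Stripping the +7 dB make-up gives -18 dB at the gain stage.
That's 6 dB above the -24 dB threshold.
Input overshoot = R × output overshoot = 12 dB → input = -24 + 12 = -12 dB.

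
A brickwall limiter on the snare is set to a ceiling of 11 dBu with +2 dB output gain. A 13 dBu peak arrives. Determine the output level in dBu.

The limiter clamps the peak to its 11 dBu ceiling.
Output gain then adds 2 dB: 11 + 2 = 13 dBu.

13 dBu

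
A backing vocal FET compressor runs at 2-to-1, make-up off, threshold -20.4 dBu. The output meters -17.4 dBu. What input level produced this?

-14.4 dBu

That's 3 dB above the -20.4 dBu threshold.
Undo the ratio: input overshoot = 3 × 2 = 6 dB, giving input = -14.4 dBu.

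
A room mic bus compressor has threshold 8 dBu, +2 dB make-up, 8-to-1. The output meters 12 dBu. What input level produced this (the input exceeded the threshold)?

Before make-up, the level was 12 − 2 = 10 dBu.
The compressed level sits 10 − 8 = 2 dB over threshold.
Before 8:1 compression the overshoot was 2 × 8 = 16 dB, so input = 8 + 16 = 24 dBu.

24 dBu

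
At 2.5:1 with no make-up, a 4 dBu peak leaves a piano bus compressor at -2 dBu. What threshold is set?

Input is 10 dB above T (since output overshoot × R = input overshoot: (-2 − T)·2.5 = 4 − T gives T = -6 dBu).
Check: -6 + (4 − (-6))/2.5 = -6 + 4 = -2 dBu. ✓

-6 dBu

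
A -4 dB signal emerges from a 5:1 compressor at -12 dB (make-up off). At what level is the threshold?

Let T be the threshold. Output overshoot = (input overshoot)/R, so -12 − T = (-4 − T)/5.
5·(-12 − T) = -4 − T → 4·T = -60 − (-4) = -56.
T = -56/4 = -14 dB.

-14 dB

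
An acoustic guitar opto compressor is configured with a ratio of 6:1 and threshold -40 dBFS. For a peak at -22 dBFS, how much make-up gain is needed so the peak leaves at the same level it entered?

Without make-up, output = threshold + overshoot/6 = -40 + 3 = -37 dBFS.
Gap to target: 15 dB.

15 dB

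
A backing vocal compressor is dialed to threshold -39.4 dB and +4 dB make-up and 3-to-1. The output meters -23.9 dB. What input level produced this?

Stripping the +4 dB make-up gives -27.9 dB at the gain stage.
Post-compression overshoot = -27.9 − (-39.4) = 11.5 dB.
Input overshoot = R × output overshoot = 34.5 dB → input = -39.4 + 34.5 = -4.9 dB.

-4.9 dB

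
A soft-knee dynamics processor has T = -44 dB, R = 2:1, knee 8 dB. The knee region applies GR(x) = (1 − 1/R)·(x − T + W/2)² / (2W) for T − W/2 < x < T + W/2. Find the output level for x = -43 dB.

x − T + W/2 = -43 − (-44) + 4 = 5.
GR = (1 − 1/2) × 5² / 16 = 0.5 × 25 / 16 = 0.78125 dB.
Output = -43 − 0.78125 = -43.78125 dB.

-43.78125 dB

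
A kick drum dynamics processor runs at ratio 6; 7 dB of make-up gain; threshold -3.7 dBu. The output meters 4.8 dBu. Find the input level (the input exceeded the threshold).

5.3 dBu

Stripping the +7 dB make-up gives -2.2 dBu at the gain stage.
The compressed level sits -2.2 − (-3.7) = 1.5 dB over threshold.
Before 6:1 compression the overshoot was 1.5 × 6 = 9 dB, so input = -3.7 + 9 = 5.3 dBu.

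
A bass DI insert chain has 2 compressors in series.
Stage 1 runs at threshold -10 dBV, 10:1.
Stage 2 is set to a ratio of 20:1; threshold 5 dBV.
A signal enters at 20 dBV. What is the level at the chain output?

Stage 1: 30 dB above -10 dBV, reduced 10:1 to 3 dB above → -7 dBV.
Stage 2: below threshold (-7 ≤ 5); passes unchanged; output -7 dBV.

-7 dBV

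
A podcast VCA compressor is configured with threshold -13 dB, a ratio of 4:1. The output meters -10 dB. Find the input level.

-1 dB

That's 3 dB above the -13 dB threshold.
Before 4:1 compression the overshoot was 3 × 4 = 12 dB, so input = -13 + 12 = -1 dB.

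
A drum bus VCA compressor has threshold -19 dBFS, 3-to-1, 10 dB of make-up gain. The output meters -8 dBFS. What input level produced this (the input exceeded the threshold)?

Before make-up, the level was -8 − 10 = -18 dBFS.
Post-compression overshoot = -18 − (-19) = 1 dB.
Input overshoot = R × output overshoot = 3 dB → input = -19 + 3 = -16 dBFS.

-16 dBFS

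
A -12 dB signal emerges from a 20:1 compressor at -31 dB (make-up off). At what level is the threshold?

Let T be the threshold. Output overshoot = (input overshoot)/R, so -31 − T = (-12 − T)/20.
20·(-31 − T) = -12 − T → 19·T = -620 − (-12) = -608.
T = -608/19 = -32 dB.

-32 dB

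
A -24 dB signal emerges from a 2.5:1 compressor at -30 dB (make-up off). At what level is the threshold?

Gain reduction = -24 − (-30) = 6 dB; output overshoot = GR / (R − 1) = 6 / 1.5 = 4 dB.
Threshold = output − output overshoot = -30 − 4 = -34 dB.

-34 dB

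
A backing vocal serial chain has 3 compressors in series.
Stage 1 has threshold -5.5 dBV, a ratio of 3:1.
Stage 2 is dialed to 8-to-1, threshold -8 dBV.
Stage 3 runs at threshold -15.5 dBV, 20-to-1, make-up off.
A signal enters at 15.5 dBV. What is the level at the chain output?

-15.065625 dBV

Stage 1: 21 dB above -5.5 dBV, reduced 3:1 to 7 dB above → 1.5 dBV.
Stage 2: 9.5 dB above -8 dBV, reduced 8:1 to 1.1875 dB above → -6.8125 dBV.
Stage 3: -6.8125 dBV is 8.6875 dB over -15.5 dBV; at 20:1 that becomes 0.434375 dB over, giving -15.065625 dBV.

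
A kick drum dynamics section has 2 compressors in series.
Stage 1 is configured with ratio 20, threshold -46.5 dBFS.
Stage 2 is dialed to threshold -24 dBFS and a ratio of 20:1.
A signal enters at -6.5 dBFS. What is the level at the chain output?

-44.5 dBFS

Stage 1: -6.5 dBFS is 40 dB over -46.5 dBFS; at 20:1 that becomes 2 dB over, giving -44.5 dBFS.
Stage 2: -44.5 dBFS is at or below the -24 dBFS threshold — no compression; output -44.5 dBFS.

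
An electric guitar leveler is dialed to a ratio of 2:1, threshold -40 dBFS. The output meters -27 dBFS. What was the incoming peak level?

That's 13 dB above the -40 dBFS threshold.
Input overshoot = R × output overshoot = 26 dB → input = -40 + 26 = -14 dBFS.

-14 dBFS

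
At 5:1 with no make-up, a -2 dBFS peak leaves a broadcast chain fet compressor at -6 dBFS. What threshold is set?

-7 dBFS

Gain reduction = -2 − (-6) = 4 dB; output overshoot = GR / (R − 1) = 4 / 4 = 1 dB.
Threshold = output − output overshoot = -6 − 1 = -7 dBFS.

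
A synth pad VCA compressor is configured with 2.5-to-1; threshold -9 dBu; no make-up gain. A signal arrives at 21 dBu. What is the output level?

3 dBu

21 dBu sits 30 dB over threshold.
At 2.5:1 the overshoot is divided by 2.5, leaving 12 dB above threshold.
That puts the output at 3 dBu.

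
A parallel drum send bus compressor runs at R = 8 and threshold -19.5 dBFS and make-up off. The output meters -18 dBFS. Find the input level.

The compressed level sits -18 − (-19.5) = 1.5 dB over threshold.
Before 8:1 compression the overshoot was 1.5 × 8 = 12 dB, so input = -19.5 + 12 = -7.5 dBFS.

-7.5 dBFS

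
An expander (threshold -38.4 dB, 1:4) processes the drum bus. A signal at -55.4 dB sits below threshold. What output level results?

Undershoot = (-38.4) − (-55.4) = 17 dB.
At 1:4, that expands to 68 dB under threshold.
Output = -38.4 − 68 = -106.4 dB.

-106.4 dB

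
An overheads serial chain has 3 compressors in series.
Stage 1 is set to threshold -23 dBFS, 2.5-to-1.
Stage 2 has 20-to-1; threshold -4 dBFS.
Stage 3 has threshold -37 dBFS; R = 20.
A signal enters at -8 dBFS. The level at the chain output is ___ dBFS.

Stage 1: overshoot 15 dB → 15/2.5 = 6 dB → -17 dBFS.
Stage 2: -17 dBFS is at or below the -4 dBFS threshold — no compression; output -17 dBFS.
Stage 3: overshoot 20 dB → 20/20 = 1 dB → -36 dBFS.

-36 dBFS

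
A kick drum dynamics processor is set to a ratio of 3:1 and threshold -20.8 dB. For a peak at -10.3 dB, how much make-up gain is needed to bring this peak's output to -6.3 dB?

Without make-up, output = threshold + overshoot/3 = -20.8 + 3.5 = -17.3 dB.
Gap to target: 11 dB.

11 dB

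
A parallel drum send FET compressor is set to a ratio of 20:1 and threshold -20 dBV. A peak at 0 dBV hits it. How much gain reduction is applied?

19 dB

The signal is 20 dB above threshold.
At 20:1, output sits 20/20 = 1 dB above threshold.
So the signal is attenuated by 20 − 1 = 19 dB.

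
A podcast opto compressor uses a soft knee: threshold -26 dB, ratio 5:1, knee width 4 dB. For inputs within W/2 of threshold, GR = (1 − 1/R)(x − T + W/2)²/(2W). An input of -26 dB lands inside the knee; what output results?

x − T + W/2 = -26 − (-26) + 2 = 2.
GR = (1 − 1/5) × 2² / 8 = 0.8 × 4 / 8 = 0.4 dB.
Output = -26 − 0.4 = -26.4 dB.

-26.4 dB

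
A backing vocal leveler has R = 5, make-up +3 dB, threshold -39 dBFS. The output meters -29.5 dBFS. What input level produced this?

-6.5 dBFS

Remove make-up: -29.5 − 3 = -32.5 dBFS.
The compressed level sits -32.5 − (-39) = 6.5 dB over threshold.
Before 5:1 compression the overshoot was 6.5 × 5 = 32.5 dB, so input = -39 + 32.5 = -6.5 dBFS.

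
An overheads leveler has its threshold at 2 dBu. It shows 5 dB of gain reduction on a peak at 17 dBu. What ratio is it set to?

Input overshoot = 17 − 2 = 15 dB.
Output overshoot = 15 − 5 = 10 dB.
Ratio = input overshoot / output overshoot = 15 / 10 = 1.5.

1.5:1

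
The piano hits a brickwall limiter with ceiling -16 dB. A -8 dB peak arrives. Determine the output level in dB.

-16 dB

The limiter clamps the peak to its -16 dB ceiling.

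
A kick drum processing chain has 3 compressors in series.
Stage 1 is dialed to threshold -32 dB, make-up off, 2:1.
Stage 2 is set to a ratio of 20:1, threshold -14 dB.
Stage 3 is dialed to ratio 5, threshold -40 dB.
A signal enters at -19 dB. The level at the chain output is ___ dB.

-37.1 dB

Stage 1: 13 dB above -32 dB, reduced 2:1 to 6.5 dB above → -25.5 dB.
Stage 2: -25.5 dB is at or below the -14 dB threshold — no compression; output -25.5 dB.
Stage 3: overshoot 14.5 dB → 14.5/5 = 2.9 dB → -37.1 dB.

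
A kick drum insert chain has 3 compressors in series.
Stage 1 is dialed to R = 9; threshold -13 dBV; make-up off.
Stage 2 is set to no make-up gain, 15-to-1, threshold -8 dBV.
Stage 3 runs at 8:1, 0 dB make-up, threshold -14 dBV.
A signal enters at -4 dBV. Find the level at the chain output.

Stage 1: overshoot 9 dB → 9/9 = 1 dB → -12 dBV.
Stage 2: -12 dBV is at or below the -8 dBV threshold — no compression; output -12 dBV.
Stage 3: 2 dB above -14 dBV, reduced 8:1 to 0.25 dB above → -13.75 dBV.

-13.75 dBV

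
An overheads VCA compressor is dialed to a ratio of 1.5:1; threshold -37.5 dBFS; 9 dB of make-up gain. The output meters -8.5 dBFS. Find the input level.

-7.5 dBFS

Remove make-up: -8.5 − 9 = -17.5 dBFS.
The compressed level sits -17.5 − (-37.5) = 20 dB over threshold.
Before 1.5:1 compression the overshoot was 20 × 1.5 = 30 dB, so input = -37.5 + 30 = -7.5 dBFS.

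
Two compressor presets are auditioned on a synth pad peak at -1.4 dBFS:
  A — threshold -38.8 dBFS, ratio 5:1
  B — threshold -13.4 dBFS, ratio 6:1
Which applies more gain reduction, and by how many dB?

A: 37.4 dB over, compressed to 7.48 dB over, so 29.92 dB of GR.
B: 12 dB over, compressed to 2 dB over, so 10 dB of GR.
A applies 19.92 dB more gain reduction.

A, by 19.92 dB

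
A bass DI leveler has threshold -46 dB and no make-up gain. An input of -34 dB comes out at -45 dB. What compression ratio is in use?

12:1

Input overshoot = -34 − (-46) = 12 dB; output overshoot = -45 − (-46) = 1 dB.
Ratio = 12 / 1 = 12.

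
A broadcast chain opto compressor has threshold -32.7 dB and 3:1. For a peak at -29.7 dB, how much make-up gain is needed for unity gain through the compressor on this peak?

2 dB

Without make-up, output = threshold + overshoot/3 = -32.7 + 1 = -31.7 dB.
Gap to target: 2 dB.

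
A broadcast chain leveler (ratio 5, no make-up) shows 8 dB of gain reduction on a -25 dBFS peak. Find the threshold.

-35 dBFS

Let T be the threshold. Output overshoot = (input overshoot)/R, so -33 − T = (-25 − T)/5.
5·(-33 − T) = -25 − T → 4·T = -165 − (-25) = -140.
T = -140/4 = -35 dBFS.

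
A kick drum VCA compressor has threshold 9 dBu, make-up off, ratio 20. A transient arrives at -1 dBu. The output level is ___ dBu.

-1 dBu is 10 dB below the 9 dBu threshold, so no gain reduction is applied.
Output = input = -1 dBu.

-1 dBu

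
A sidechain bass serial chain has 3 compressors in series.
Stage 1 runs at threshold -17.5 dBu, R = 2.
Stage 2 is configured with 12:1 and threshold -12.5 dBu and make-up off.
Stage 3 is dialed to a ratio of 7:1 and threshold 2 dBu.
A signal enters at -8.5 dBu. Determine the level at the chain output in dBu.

-13 dBu

Stage 1: 9 dB above -17.5 dBu, reduced 2:1 to 4.5 dB above → -13 dBu.
Stage 2: -13 dBu ≤ -12.5 dBu, so stage 2 doesn't engage; output -13 dBu.
Stage 3: -13 dBu ≤ 2 dBu, so stage 3 doesn't engage; output -13 dBu.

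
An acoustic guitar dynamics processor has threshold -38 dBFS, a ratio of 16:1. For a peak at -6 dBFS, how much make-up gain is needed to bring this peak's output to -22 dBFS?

Without make-up, output = threshold + overshoot/16 = -38 + 2 = -36 dBFS.
Gap to target: 14 dB.

14 dB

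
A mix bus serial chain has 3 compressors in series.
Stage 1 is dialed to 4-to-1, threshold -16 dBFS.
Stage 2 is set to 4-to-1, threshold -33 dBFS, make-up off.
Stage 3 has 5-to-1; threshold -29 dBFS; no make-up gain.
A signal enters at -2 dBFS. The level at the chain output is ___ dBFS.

-28.775 dBFS

Stage 1: overshoot 14 dB → 14/4 = 3.5 dB → -12.5 dBFS.
Stage 2: 20.5 dB above -33 dBFS, reduced 4:1 to 5.125 dB above → -27.875 dBFS.
Stage 3: 1.125 dB above -29 dBFS, reduced 5:1 to 0.225 dB above → -28.775 dBFS.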